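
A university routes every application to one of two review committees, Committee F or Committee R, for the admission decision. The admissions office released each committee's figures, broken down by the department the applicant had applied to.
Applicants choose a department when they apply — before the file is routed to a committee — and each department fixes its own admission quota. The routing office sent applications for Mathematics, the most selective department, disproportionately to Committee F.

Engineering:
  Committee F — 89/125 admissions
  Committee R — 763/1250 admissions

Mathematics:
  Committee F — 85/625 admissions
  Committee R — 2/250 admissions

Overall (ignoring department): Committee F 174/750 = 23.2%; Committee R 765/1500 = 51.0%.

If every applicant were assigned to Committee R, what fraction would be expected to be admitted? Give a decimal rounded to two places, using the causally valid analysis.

0.38

Within every department level Committee F has the higher rate, yet pooled Committee R does — Simpson's reversal.
Here department is a common cause — it drives both which review committee a case falls under and the outcome. The crude comparison mixes populations; the stratum-specific rates are the causally relevant ones.
Standardising Committee R to the population department mix: 0.611·763/1250 + 0.389·2/250 = 0.376.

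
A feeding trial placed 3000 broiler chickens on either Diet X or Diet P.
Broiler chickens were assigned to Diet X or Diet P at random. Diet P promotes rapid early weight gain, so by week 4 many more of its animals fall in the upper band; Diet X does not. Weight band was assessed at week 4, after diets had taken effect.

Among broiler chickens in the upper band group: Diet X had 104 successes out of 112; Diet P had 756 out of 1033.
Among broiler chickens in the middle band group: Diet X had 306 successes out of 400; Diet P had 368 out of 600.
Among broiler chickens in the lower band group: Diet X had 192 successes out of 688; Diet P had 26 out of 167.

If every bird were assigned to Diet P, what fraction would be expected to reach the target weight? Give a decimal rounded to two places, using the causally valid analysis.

0.64

The stratified and pooled comparisons disagree (Diet X wins within each week-4 weight band; Diet P wins overall), so the answer turns on the causal role of week-4 weight band.
Week-4 weight band is downstream of the diet. One should not condition on a consequence of treatment, so the overall rates are the right comparison.
So P(outcome | do(Diet P)) is just the pooled rate for Diet P: 1150/1800 = 0.639.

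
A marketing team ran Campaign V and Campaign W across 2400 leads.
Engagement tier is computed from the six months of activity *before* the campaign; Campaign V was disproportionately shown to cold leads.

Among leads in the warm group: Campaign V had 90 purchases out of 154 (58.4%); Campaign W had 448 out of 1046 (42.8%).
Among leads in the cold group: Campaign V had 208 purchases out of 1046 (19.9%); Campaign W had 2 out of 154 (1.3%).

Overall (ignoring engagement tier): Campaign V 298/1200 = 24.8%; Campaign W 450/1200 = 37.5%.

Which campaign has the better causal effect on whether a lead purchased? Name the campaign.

Campaign V

Campaign V is higher inside every engagement tier stratum but Campaign W is higher in aggregate. Whether to stratify depends on how engagement tier relates to the campaign.
Engagement tier satisfies the back-door criterion: it is not a descendant of the campaign, and it blocks the spurious path from campaign to outcome. Adjusting for it (i.e., using the within-engagement tier rates) gives the causal effect.
Within each level — warm: 58.4% vs 42.8%; cold: 19.9% vs 1.3% — Campaign V is higher every time.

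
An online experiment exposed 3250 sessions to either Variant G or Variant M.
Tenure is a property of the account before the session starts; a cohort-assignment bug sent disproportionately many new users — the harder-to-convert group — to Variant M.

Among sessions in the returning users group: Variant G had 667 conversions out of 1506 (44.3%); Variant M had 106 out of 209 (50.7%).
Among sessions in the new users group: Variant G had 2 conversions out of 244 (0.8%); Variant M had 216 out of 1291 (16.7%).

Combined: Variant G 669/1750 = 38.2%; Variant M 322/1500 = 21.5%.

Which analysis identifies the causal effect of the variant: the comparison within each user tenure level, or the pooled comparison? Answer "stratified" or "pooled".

stratified

The user tenure-specific comparison favours Variant M throughout, but the pooled figures favour Variant G. The question is whether to condition on user tenure.
User tenure differs across variants for reasons unrelated to any effect of the variant itself, and it separately predicts the outcome — a classic confounder. We must compare within user tenure levels.
Within each level — returning users: 44.3% vs 50.7%; new users: 0.8% vs 16.7% — Variant M is higher every time.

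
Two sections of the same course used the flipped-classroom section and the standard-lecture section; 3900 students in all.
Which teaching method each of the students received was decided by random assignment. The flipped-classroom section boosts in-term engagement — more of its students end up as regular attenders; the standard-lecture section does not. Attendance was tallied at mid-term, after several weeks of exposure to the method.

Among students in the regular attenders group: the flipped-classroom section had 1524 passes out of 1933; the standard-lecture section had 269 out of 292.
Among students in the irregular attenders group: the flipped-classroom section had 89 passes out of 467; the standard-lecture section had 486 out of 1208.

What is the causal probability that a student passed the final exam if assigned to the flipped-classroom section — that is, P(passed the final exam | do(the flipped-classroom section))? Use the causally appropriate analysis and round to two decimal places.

0.67

Mid-term attendance lies on the pathway teaching method → mid-term attendance → outcome, so adjusting for it blocks the indirect effect. For the total causal effect of teaching method, use the unadjusted pooled rates.
So P(outcome | do(the flipped-classroom section)) is just the pooled rate for the flipped-classroom section: 1613/2400 = 0.672.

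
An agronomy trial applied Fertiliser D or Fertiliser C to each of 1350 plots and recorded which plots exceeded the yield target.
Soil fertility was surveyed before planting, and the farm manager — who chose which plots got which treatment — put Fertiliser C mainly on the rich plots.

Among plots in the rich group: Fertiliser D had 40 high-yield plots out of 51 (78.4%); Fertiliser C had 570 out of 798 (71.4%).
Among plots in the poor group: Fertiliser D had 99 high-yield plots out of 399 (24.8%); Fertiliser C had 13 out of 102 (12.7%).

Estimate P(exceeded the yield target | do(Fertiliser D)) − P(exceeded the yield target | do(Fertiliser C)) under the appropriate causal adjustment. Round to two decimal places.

+0.09

Within every soil fertility level Fertiliser D has the higher rate, yet pooled Fertiliser C does — Simpson's reversal.
Soil fertility differs across fertilisers for reasons unrelated to any effect of the fertiliser itself, and it separately predicts the outcome — a classic confounder. We must compare within soil fertility levels.
Adjusting over the population distribution of soil fertility: 0.629·(0.784−0.714) + 0.371·(0.248−0.127) = +0.089.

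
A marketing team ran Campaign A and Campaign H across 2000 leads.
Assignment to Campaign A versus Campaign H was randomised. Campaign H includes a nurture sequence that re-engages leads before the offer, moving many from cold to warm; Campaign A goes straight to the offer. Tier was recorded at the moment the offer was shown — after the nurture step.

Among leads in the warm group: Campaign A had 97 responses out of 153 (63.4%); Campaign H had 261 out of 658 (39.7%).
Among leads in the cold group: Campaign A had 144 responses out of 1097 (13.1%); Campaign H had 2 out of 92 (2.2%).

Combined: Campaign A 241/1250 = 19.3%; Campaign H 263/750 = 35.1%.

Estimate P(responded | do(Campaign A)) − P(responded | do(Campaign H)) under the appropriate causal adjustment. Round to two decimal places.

-0.16

Stratifying would compare campaigns among leads the campaigns themselves sorted into engagement tier groups — a form of selection on an intermediate. The unconditioned pooled rates give the total causal effect.
The causal difference is the pooled difference: 0.193 − 0.351 = -0.158.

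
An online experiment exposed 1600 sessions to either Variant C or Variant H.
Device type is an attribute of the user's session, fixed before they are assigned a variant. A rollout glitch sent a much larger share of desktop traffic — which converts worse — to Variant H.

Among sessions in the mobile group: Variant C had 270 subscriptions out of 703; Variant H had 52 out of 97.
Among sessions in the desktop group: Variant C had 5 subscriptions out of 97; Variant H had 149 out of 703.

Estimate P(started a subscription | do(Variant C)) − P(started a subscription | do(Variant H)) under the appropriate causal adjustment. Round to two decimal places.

-0.16

Device type differs across variants for reasons unrelated to any effect of the variant itself, and it separately predicts the outcome — a classic confounder. We must compare within device type levels.
Adjusting over the population distribution of device type: 0.500·(0.384−0.536) + 0.500·(0.052−0.212) = -0.156.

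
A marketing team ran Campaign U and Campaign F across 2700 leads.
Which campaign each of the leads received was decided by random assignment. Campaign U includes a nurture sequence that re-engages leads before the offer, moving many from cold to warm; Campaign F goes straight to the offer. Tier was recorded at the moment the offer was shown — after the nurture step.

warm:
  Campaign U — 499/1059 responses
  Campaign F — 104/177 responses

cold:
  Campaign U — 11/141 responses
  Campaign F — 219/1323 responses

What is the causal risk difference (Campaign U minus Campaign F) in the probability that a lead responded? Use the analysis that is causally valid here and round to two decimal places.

The stratified and pooled comparisons disagree (Campaign F wins within each engagement tier; Campaign U wins overall), so the answer turns on the causal role of engagement tier.
Engagement tier is recorded after the campaign and is itself shifted by it — it sits on the causal path from campaign to outcome. Conditioning on a mediator would strip out part of the effect we want; the pooled comparison gives the total causal effect.
The causal difference is the pooled difference: 0.425 − 0.215 = +0.210.

+0.21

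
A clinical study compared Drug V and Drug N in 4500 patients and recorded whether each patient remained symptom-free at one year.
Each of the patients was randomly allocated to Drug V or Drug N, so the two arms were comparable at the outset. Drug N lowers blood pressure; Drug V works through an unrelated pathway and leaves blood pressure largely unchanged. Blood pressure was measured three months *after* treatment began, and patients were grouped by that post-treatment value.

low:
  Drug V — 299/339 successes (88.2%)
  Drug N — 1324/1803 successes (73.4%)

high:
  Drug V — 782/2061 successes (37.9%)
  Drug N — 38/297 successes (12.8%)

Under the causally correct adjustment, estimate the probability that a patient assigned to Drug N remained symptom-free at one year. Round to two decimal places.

0.65

Drug V is higher inside every blood pressure stratum but Drug N is higher in aggregate. Whether to stratify depends on how blood pressure relates to the drug.
Stratifying would compare drugs among patients the drugs themselves sorted into blood pressure groups — a form of selection on an intermediate. The unconditioned pooled rates give the total causal effect.
So P(outcome | do(Drug N)) is just the pooled rate for Drug N: 1362/2100 = 0.649.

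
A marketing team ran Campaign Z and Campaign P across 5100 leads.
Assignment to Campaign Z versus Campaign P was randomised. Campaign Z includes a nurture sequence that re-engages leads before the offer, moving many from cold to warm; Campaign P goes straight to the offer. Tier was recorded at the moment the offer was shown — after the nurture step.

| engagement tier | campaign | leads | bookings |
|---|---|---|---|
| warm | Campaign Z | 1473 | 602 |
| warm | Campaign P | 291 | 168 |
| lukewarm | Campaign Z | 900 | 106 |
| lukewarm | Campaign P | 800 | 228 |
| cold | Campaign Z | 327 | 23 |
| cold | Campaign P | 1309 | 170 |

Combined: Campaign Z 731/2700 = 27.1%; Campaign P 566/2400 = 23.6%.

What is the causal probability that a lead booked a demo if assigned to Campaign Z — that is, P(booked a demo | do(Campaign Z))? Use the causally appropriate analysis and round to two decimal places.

0.27

Engagement tier is downstream of the campaign. One should not condition on a consequence of treatment, so the overall rates are the right comparison.
So P(outcome | do(Campaign Z)) is just the pooled rate for Campaign Z: 731/2700 = 0.271.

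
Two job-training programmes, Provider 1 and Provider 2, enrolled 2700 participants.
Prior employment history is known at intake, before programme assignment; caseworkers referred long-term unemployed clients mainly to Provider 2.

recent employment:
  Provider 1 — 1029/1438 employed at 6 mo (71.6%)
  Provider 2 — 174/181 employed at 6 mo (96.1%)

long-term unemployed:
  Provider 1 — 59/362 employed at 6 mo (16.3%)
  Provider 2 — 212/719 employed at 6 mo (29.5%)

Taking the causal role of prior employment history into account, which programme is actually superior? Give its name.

Here prior employment history is a common cause — it drives both which programme a case falls under and the outcome. The crude comparison mixes populations; the stratum-specific rates are the causally relevant ones.
Within each level — recent employment: 71.6% vs 96.1%; long-term unemployed: 16.3% vs 29.5% — Provider 2 is higher every time.

Provider 2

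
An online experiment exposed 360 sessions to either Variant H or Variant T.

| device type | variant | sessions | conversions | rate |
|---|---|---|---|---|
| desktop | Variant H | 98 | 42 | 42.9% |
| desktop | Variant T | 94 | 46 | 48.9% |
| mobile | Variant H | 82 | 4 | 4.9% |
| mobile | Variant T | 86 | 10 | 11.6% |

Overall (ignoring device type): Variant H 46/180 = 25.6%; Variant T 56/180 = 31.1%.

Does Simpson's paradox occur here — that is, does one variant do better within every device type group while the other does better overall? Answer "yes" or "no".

no

Within each device type level (desktop 42.9% vs 48.9%; mobile 4.9% vs 11.6%), Variant T has the higher rate every time. Pooled: 25.6% vs 31.1% — Variant T has the higher rate overall. They agree.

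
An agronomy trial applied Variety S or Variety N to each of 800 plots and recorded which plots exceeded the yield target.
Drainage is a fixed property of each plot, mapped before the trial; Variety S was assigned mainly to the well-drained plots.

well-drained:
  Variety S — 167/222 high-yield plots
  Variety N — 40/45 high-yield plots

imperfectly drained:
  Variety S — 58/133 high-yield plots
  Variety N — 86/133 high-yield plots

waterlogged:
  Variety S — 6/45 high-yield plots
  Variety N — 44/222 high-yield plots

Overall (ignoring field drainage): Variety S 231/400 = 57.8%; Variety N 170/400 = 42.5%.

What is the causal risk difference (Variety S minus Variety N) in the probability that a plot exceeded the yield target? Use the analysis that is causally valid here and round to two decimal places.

-0.14

Within every field drainage level Variety N has the higher rate, yet pooled Variety S does — Simpson's reversal.
Nothing the variety does changes field drainage; the imbalance is an allocation artefact. With field drainage also predicting the outcome, the pooled figure is confounded, and the within-stratum comparison is the causal one.
Adjusting over the population distribution of field drainage: 0.334·(0.752−0.889) + 0.333·(0.436−0.647) + 0.334·(0.133−0.198) = -0.137.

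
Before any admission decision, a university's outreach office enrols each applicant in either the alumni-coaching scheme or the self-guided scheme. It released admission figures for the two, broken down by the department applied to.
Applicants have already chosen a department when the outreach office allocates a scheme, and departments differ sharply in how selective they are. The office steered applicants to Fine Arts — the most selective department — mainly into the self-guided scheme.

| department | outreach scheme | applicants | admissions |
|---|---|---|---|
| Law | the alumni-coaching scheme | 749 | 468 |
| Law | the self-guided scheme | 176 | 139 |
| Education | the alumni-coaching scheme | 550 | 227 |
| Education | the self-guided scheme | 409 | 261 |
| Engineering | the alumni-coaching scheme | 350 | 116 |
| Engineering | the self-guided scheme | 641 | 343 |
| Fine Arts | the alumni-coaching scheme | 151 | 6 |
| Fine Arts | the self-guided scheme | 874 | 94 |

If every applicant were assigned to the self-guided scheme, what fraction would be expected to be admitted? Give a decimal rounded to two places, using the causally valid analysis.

the self-guided scheme is higher inside every department stratum but the alumni-coaching scheme is higher in aggregate. Whether to stratify depends on how department relates to the outreach scheme.
Department satisfies the back-door criterion: it is not a descendant of the outreach scheme, and it blocks the spurious path from outreach scheme to outcome. Adjusting for it (i.e., using the within-department rates) gives the causal effect.
Standardising the self-guided scheme to the population department mix: 0.237·139/176 + 0.246·261/409 + 0.254·343/641 + 0.263·94/874 = 0.508.

0.51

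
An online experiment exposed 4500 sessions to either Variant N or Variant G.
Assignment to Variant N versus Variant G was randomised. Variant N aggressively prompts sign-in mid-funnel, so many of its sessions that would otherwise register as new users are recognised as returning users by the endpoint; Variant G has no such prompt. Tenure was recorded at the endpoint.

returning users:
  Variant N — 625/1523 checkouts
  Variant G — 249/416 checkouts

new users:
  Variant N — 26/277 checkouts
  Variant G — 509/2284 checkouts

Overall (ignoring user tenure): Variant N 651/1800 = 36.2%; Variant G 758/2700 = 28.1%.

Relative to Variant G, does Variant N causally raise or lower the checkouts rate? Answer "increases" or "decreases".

increases

User tenure is downstream of the variant. One should not condition on a consequence of treatment, so the overall rates are the right comparison.
Pooled: Variant N 36.2% vs Variant G 28.1%; Variant N is higher overall.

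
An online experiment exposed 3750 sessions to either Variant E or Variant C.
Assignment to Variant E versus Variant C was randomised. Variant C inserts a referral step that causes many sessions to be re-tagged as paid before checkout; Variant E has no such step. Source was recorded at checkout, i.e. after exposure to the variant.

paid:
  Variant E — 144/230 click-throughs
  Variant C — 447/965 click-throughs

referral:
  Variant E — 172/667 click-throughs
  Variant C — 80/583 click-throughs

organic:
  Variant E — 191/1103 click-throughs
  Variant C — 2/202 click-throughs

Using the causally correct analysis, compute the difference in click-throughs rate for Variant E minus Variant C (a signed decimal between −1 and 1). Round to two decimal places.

Traffic source is recorded after the variant and is itself shifted by it — it sits on the causal path from variant to outcome. Conditioning on a mediator would strip out part of the effect we want; the pooled comparison gives the total causal effect.
The causal difference is the pooled difference: 0.254 − 0.302 = -0.049.

-0.05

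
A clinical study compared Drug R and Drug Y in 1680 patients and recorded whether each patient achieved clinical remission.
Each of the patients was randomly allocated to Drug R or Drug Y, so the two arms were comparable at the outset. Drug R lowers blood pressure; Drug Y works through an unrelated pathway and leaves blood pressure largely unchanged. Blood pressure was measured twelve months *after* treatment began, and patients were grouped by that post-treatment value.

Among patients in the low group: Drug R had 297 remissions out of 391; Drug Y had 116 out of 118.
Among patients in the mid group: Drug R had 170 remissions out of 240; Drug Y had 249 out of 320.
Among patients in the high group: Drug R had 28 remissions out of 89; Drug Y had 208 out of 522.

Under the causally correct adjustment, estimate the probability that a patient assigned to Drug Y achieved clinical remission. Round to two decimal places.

Drug Y is higher inside every blood pressure stratum but Drug R is higher in aggregate. Whether to stratify depends on how blood pressure relates to the drug.
Blood pressure here is a post-treatment variable shaped by the drug; conditioning on it would introduce bias rather than remove it. The overall comparison is the causal one.
So P(outcome | do(Drug Y)) is just the pooled rate for Drug Y: 573/960 = 0.597.

0.60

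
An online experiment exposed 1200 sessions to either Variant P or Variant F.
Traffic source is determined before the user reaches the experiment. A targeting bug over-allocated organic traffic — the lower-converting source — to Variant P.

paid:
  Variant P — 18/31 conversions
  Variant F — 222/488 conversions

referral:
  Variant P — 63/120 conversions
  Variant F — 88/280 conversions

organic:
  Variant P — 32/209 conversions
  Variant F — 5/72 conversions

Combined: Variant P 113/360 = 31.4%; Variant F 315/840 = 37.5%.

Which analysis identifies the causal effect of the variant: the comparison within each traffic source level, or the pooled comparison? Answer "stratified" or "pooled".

The stratified and pooled comparisons disagree (Variant P wins within each traffic source; Variant F wins overall), so the answer turns on the causal role of traffic source.
Traffic source is set before the variant has any effect — it is not caused by the variant — and it independently drives the outcome. That makes it a confounder, so the causal comparison is within traffic source levels.
Within each level — paid: 58.1% vs 45.5%; referral: 52.5% vs 31.4%; organic: 15.3% vs 6.9% — Variant P is higher every time.

stratified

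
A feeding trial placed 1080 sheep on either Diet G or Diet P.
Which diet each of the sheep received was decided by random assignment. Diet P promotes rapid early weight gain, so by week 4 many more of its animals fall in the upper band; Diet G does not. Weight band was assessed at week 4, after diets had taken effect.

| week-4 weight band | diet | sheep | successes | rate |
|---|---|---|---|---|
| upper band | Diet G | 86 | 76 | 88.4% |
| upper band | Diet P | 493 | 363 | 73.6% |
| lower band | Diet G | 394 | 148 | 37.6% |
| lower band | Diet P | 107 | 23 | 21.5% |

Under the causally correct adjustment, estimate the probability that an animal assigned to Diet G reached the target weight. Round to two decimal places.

0.47

Because the diet influences week-4 weight band, week-4 weight band is a post-treatment mediator, not a confounder. Stratifying on it would bias the estimate; the causal effect is the crude pooled difference.
So P(outcome | do(Diet G)) is just the pooled rate for Diet G: 224/480 = 0.467.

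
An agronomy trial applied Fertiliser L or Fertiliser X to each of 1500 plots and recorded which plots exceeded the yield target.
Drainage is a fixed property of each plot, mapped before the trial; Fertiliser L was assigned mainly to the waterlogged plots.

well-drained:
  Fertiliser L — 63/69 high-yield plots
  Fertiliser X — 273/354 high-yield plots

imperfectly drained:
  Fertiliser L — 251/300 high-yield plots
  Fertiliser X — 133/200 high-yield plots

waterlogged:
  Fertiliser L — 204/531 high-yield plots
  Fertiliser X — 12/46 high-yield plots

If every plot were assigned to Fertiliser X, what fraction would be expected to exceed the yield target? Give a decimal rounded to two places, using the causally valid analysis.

Since field drainage is a pre-existing factor (not a product of the fertiliser) and it affects the outcome on its own, it is a confounder. The stratified rates, not the pooled rate, identify the causal effect.
Standardising Fertiliser X to the population field drainage mix: 0.282·273/354 + 0.333·133/200 + 0.385·12/46 = 0.539.

0.54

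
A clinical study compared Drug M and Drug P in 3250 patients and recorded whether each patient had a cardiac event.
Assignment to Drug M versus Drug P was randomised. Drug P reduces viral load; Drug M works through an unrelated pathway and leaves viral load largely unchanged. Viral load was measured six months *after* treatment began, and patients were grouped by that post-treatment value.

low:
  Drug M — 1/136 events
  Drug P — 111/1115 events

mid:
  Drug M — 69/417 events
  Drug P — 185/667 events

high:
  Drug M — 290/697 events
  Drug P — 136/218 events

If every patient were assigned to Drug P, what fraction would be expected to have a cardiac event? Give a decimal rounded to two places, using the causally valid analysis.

The stratified and pooled comparisons disagree (Drug M wins within each viral load; Drug P wins overall), so the answer turns on the causal role of viral load.
Viral load lies on the pathway drug → viral load → outcome, so adjusting for it blocks the indirect effect. For the total causal effect of drug, use the unadjusted pooled rates.
So P(outcome | do(Drug P)) is just the pooled rate for Drug P: 432/2000 = 0.216.

0.22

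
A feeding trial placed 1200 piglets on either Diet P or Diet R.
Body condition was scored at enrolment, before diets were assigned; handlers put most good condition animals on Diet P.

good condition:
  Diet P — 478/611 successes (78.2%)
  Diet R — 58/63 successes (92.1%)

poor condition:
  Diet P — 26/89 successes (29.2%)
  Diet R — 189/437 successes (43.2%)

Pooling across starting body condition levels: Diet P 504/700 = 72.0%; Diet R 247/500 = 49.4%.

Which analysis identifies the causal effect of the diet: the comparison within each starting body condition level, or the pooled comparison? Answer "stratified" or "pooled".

Diet R is higher inside every starting body condition stratum but Diet P is higher in aggregate. Whether to stratify depends on how starting body condition relates to the diet.
Here starting body condition is a common cause — it drives both which diet a case falls under and the outcome. The crude comparison mixes populations; the stratum-specific rates are the causally relevant ones.
Within each level — good condition: 78.2% vs 92.1%; poor condition: 29.2% vs 43.2% — Diet R is higher every time.

stratified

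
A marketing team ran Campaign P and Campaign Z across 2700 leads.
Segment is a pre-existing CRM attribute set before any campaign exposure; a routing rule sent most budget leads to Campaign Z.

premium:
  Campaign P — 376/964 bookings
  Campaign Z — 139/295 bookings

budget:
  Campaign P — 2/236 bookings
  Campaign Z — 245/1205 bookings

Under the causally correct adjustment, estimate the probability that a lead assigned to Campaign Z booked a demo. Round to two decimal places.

0.33

Campaign Z is higher inside every customer segment stratum but Campaign P is higher in aggregate. Whether to stratify depends on how customer segment relates to the campaign.
Here customer segment is a common cause — it drives both which campaign a case falls under and the outcome. The crude comparison mixes populations; the stratum-specific rates are the causally relevant ones.
Standardising Campaign Z to the population customer segment mix: 0.466·139/295 + 0.534·245/1205 = 0.328.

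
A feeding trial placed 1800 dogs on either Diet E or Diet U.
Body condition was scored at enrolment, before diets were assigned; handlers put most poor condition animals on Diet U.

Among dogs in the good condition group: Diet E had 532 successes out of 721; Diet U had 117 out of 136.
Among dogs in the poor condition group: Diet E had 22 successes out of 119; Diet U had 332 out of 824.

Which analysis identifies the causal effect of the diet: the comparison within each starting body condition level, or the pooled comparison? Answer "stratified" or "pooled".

stratified

The starting body condition-specific comparison favours Diet U throughout, but the pooled figures favour Diet E. The question is whether to condition on starting body condition.
The imbalance in starting body condition arose from how dogs were allocated, not from anything the diet did; and starting body condition independently affects the outcome. The pooled gap is confounded — condition on starting body condition.
Within each level — good condition: 73.8% vs 86.0%; poor condition: 18.5% vs 40.3% — Diet U is higher every time.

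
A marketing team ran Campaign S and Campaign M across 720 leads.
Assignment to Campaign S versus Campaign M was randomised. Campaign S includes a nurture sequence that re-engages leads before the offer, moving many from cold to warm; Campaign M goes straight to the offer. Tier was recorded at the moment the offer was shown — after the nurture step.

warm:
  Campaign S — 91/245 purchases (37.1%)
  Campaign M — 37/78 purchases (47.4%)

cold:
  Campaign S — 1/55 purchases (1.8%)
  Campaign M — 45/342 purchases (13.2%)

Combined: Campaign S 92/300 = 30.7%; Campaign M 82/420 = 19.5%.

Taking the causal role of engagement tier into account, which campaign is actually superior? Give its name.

Campaign S

The distribution of engagement tier is itself part of what the campaign does — it is an intermediate outcome. Holding it fixed would remove that part of the effect; the total effect is the pooled difference.
Pooled: Campaign S 30.7% vs Campaign M 19.5%; Campaign S is higher overall.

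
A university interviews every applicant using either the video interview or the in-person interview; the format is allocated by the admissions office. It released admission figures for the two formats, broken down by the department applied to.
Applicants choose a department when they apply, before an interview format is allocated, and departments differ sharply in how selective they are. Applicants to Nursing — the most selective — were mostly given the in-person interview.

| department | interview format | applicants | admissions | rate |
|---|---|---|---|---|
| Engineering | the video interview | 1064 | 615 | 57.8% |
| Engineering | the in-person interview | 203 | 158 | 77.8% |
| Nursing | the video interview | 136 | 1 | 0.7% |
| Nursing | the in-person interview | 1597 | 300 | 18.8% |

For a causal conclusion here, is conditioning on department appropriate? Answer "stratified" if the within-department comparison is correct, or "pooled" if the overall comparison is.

stratified

Department satisfies the back-door criterion: it is not a descendant of the interview format, and it blocks the spurious path from interview format to outcome. Adjusting for it (i.e., using the within-department rates) gives the causal effect.
Within each level — Engineering: 57.8% vs 77.8%; Nursing: 0.7% vs 18.8% — the in-person interview is higher every time.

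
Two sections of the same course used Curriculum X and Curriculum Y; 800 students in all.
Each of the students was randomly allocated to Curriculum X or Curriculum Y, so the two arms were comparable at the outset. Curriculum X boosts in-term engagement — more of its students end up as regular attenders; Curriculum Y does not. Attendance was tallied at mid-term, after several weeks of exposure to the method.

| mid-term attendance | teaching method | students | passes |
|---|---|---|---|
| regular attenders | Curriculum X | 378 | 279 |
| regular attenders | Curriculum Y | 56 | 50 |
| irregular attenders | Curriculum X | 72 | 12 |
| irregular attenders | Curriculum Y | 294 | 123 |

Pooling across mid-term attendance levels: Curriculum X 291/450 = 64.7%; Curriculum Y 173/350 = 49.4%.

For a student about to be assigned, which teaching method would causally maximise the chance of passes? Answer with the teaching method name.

Curriculum X

Within every mid-term attendance level Curriculum Y has the higher rate, yet pooled Curriculum X does — Simpson's reversal.
Because the teaching method influences mid-term attendance, mid-term attendance is a post-treatment mediator, not a confounder. Stratifying on it would bias the estimate; the causal effect is the crude pooled difference.
Pooled: Curriculum X 64.7% vs Curriculum Y 49.4%; Curriculum X is higher overall.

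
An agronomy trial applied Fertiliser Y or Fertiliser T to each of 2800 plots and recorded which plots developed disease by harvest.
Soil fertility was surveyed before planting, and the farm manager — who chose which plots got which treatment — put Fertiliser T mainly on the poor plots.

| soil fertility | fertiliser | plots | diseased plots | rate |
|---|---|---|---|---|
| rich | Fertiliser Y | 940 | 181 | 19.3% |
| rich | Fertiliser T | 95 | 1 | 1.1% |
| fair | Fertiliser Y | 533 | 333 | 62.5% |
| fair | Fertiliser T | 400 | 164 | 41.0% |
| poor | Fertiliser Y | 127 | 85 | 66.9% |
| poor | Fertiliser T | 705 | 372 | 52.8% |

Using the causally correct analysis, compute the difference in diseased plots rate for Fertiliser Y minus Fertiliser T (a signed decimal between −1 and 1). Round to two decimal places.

+0.18

Here soil fertility is a common cause — it drives both which fertiliser a case falls under and the outcome. The crude comparison mixes populations; the stratum-specific rates are the causally relevant ones.
Adjusting over the population distribution of soil fertility: 0.370·(0.193−0.011) + 0.333·(0.625−0.410) + 0.297·(0.669−0.528) = +0.181.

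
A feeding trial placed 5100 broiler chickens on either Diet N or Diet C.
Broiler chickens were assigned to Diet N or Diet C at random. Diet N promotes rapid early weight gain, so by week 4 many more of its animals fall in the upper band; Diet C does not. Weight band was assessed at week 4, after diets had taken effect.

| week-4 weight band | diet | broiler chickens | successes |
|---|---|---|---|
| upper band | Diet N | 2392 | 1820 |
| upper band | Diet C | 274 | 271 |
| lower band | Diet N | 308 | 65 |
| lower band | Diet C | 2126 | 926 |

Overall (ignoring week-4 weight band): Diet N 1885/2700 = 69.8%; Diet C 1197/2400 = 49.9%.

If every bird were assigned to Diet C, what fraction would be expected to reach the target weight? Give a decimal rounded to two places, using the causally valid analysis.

Within every week-4 weight band level Diet C has the higher rate, yet pooled Diet N does — Simpson's reversal.
Week-4 weight band is recorded after the diet and is itself shifted by it — it sits on the causal path from diet to outcome. Conditioning on a mediator would strip out part of the effect we want; the pooled comparison gives the total causal effect.
So P(outcome | do(Diet C)) is just the pooled rate for Diet C: 1197/2400 = 0.499.

0.50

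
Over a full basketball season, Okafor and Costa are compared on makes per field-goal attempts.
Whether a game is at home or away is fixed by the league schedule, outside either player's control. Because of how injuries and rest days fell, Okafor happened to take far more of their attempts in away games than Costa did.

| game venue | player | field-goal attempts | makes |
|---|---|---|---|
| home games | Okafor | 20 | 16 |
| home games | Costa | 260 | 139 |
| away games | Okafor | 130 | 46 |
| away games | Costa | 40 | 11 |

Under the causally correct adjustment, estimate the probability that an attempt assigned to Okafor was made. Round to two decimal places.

Game venue is set before the player has any effect — it is not caused by the player — and it independently drives the outcome. That makes it a confounder, so the causal comparison is within game venue levels.
Standardising Okafor to the population game venue mix: 0.622·16/20 + 0.378·46/130 = 0.631.

0.63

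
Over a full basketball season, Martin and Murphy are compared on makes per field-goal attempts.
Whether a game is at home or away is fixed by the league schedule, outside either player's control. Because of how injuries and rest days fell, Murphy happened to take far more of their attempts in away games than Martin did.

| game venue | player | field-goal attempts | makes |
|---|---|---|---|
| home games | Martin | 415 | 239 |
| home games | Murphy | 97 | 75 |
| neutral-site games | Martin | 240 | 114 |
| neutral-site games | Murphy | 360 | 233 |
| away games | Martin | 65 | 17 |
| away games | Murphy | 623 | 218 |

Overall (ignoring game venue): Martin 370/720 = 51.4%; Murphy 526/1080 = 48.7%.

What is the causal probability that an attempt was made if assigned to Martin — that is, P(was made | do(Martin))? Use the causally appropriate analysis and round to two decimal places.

Here game venue is a common cause — it drives both which player a case falls under and the outcome. The crude comparison mixes populations; the stratum-specific rates are the causally relevant ones.
Standardising Martin to the population game venue mix: 0.284·239/415 + 0.333·114/240 + 0.382·17/65 = 0.422.

0.42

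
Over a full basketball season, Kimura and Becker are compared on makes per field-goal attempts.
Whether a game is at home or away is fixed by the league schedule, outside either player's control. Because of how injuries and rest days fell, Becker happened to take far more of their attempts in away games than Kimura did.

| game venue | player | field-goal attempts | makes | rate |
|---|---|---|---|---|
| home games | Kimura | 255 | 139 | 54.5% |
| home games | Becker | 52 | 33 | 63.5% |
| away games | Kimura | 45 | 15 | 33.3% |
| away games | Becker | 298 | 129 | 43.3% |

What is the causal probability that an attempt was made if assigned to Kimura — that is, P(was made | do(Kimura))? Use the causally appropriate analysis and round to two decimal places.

Within every game venue level Becker has the higher rate, yet pooled Kimura does — Simpson's reversal.
Game venue is set before the player has any effect — it is not caused by the player — and it independently drives the outcome. That makes it a confounder, so the causal comparison is within game venue levels.
Standardising Kimura to the population game venue mix: 0.472·139/255 + 0.528·15/45 = 0.433.

0.43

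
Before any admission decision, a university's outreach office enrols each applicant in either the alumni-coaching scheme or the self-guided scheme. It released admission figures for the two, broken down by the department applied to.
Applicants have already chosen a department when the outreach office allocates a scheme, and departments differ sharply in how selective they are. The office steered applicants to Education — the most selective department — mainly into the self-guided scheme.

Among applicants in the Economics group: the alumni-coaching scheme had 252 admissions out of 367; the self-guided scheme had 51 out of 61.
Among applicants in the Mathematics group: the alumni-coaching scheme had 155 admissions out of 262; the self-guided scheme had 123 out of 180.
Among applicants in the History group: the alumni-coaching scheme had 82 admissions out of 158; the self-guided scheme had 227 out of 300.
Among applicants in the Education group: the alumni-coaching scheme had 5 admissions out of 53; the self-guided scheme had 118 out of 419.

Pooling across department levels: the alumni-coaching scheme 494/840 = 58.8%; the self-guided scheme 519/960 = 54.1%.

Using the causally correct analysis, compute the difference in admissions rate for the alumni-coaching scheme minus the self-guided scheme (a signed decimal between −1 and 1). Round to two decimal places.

-0.17

the self-guided scheme is higher inside every department stratum but the alumni-coaching scheme is higher in aggregate. Whether to stratify depends on how department relates to the outreach scheme.
Department differs across outreach schemes for reasons unrelated to any effect of the outreach scheme itself, and it separately predicts the outcome — a classic confounder. We must compare within department levels.
Adjusting over the population distribution of department: 0.238·(0.687−0.836) + 0.246·(0.592−0.683) + 0.254·(0.519−0.757) + 0.262·(0.094−0.282) = -0.168.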